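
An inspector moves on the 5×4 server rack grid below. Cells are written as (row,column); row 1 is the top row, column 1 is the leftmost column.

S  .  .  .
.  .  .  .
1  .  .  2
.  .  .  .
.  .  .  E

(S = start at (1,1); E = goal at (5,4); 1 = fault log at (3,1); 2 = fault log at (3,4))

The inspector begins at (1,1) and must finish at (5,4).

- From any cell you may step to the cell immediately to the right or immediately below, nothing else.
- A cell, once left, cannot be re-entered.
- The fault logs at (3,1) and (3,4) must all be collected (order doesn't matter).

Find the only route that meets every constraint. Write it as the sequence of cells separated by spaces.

Moves only go right or down, so the column and row indices never decrease.
Route from (1,1): 2× down (reaching (3,1)), 3× right (reaching (3,4)), 2× down (reaching (5,4)) — 7 moves in all.
Check: all required cells visited.

(1,1) (2,1) (3,1) (3,2) (3,3) (3,4) (4,4) (5,4)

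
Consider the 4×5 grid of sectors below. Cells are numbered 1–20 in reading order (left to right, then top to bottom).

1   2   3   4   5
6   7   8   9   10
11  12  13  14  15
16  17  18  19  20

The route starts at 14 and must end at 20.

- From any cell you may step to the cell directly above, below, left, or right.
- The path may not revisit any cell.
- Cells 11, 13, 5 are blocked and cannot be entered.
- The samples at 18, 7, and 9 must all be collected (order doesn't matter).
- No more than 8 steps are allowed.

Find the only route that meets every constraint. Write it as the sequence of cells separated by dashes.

Any route must reach 18, 7, and 9 and still end at 20 within 8 moves, so the order of the required stops is forced.
Route from 14: up to 9, 2× left (reaching 7), 2× down (reaching 17), 3× right (reaching 20) — 8 moves in all.
Check: all required cells visited; 8 ≤ 8 moves.

14 - 9 - 8 - 7 - 12 - 17 - 18 - 19 - 20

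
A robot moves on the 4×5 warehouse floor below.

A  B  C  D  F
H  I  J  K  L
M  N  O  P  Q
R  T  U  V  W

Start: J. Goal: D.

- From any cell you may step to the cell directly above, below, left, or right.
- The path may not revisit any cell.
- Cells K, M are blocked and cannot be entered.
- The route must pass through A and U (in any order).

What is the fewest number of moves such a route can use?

10

Any route passes through A and U in some order between J and D. Summing Manhattan distances along each leg and taking the cheapest ordering (J → U → A → D) gives a lower bound of 2 + 5 + 3 = 10 moves.
A route of 10 moves achieves this: J → O → U → T → N → I → H → A → B → C → D.
Since 10 matches the lower bound, it is optimal.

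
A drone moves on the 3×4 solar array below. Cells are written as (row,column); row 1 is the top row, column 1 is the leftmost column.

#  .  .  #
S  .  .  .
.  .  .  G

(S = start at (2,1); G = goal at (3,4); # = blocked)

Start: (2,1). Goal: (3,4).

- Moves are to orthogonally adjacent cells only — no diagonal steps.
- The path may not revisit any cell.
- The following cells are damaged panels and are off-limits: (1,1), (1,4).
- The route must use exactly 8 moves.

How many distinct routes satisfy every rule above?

2

Need simple routes of exactly 8 moves from (2,1) to (3,4) (Manhattan distance 4, so 2 moves are spent on a detour and 2 undoing it).
Enumerating: (2,1) (3,1) (3,2) (2,2) (1,2) (1,3) (2,3) (3,3) (3,4) | (2,1) (3,1) (3,2) (2,2) (1,2) (1,3) (2,3) (2,4) (3,4).
That gives 2 routes.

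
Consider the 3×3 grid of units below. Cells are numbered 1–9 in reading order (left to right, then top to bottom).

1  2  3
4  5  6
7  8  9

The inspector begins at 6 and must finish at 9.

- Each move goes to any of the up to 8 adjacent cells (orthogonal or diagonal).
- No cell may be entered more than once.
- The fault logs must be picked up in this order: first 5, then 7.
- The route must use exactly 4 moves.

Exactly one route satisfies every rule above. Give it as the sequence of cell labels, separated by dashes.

6 - 5 - 7 - 8 - 9

The waypoints must appear in the order 5, 7, with no cell reused.
Route from 6: left to 5, down-left to 7, 2× right (reaching 9) — 4 moves in all.
Check: order respected (5 at step 1, 7 at step 2); 4 moves as required.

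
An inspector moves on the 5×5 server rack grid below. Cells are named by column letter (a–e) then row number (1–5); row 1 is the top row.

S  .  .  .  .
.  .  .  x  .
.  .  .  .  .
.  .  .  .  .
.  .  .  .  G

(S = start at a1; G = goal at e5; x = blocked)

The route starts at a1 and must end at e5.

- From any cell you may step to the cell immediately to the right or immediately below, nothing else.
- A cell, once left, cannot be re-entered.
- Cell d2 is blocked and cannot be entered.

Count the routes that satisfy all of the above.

A right/down-only route from a1 to e5 makes exactly 4 down-moves and 4 right-moves in some order.
With no other constraints that would be C(8,4) = 70 routes.
Subtract routes through each blocked cell (inclusion–exclusion for overlaps): − through d2: 16 → 54.
That gives 54 routes.

54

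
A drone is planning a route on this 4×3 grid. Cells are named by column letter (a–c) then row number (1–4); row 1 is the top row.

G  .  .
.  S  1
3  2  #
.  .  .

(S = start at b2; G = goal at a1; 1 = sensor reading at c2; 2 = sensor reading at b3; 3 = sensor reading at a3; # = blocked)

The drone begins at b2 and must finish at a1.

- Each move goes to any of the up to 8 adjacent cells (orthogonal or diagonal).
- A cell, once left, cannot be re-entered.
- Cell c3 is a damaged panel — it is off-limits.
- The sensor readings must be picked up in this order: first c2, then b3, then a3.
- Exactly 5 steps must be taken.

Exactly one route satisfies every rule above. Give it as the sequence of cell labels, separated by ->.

b2 -> c2 -> b3 -> a3 -> a2 -> a1

The waypoints must appear in the order c2, b3, a3, with no cell reused.
Route from b2: right 1 to c2, down-left 1 to b3, left 1 to a3, up 2 to a1 — 5 moves in all.
Check: order respected (1 at step 1, 2 at step 2, 3 at step 3); 5 moves as required.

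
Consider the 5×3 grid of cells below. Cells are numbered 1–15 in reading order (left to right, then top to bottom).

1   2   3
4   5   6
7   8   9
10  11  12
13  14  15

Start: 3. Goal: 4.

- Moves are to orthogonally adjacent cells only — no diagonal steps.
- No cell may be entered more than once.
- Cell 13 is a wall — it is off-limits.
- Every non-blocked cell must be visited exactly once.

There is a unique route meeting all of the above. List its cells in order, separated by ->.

3 -> 6 -> 9 -> 12 -> 15 -> 14 -> 11 -> 10 -> 7 -> 8 -> 5 -> 2 -> 1 -> 4

Need to visit all 14 open cells exactly once, starting at 3 and ending at 4.
Route from 3: 4× down (reaching 15), left to 14, up to 11, left to 10, up to 7, right to 8, 2× up (reaching 2), left to 1, down to 4 — 13 moves in all.
Check: all 14 open cells covered.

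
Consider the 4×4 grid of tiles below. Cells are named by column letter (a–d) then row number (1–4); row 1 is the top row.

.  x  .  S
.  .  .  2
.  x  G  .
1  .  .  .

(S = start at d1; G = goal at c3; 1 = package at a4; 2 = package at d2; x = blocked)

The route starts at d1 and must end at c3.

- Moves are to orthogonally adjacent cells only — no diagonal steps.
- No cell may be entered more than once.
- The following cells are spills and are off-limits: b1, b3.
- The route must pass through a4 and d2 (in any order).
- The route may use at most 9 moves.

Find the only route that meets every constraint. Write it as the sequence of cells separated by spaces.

d1 d2 c2 b2 a2 a3 a4 b4 c4 c3

The 9-move cap with required stops at a4, d2 leaves no slack for detours.
Route from d1: down 1 to d2, left 3 to a2, down 2 to a4, right 2 to c4, up 1 to c3 — 9 moves in all.
Check: all required cells visited; 9 ≤ 9 moves.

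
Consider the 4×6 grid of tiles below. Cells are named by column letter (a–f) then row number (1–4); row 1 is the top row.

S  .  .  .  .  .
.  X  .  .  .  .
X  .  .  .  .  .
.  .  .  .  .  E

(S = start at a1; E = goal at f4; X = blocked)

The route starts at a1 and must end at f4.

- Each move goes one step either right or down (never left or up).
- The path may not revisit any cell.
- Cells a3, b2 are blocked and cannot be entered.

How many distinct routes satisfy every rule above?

20

A right/down-only route from a1 to f4 makes exactly 3 down-moves and 5 right-moves in some order.
With no other constraints that would be C(8,3) = 56 routes.
Subtract routes through each blocked cell (inclusion–exclusion for overlaps): − through b2: 30 − through a3: 6 → 20.
That gives 20 routes.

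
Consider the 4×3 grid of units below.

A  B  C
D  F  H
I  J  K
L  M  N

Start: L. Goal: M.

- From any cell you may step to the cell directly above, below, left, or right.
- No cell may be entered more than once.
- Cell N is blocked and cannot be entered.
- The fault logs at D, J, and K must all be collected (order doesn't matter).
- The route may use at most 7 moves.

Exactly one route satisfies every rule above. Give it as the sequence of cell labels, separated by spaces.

Any route must reach D, J, and K and still end at M within 7 moves, so the order of the required stops is forced.
Route from L: up 2 to D, right 2 to H, down 1 to K, left 1 to J, down 1 to M — 7 moves in all.
Check: all required cells visited; 7 ≤ 7 moves.

L I D F H K J M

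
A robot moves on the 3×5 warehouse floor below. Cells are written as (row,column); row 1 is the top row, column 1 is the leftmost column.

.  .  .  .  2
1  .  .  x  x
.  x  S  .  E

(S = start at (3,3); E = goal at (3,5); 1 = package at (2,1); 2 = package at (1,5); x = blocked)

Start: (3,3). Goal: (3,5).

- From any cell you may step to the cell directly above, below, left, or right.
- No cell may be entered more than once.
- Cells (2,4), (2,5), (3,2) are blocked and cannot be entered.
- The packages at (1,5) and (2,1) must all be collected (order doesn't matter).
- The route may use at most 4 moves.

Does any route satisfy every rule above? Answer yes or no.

no

(1,5) must be visited but has only one open neighbour ((1,4)), and it is neither the start nor the goal — the route would have to enter and leave through (1,4), re-entering it.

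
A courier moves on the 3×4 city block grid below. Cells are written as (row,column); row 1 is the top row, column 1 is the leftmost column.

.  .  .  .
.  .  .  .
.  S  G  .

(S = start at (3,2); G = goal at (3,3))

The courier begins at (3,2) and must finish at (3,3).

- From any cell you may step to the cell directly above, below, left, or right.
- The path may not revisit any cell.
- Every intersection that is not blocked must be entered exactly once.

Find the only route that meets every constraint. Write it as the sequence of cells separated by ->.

(3,2) -> (3,1) -> (2,1) -> (1,1) -> (1,2) -> (2,2) -> (2,3) -> (1,3) -> (1,4) -> (2,4) -> (3,4) -> (3,3)

Need to visit all 12 open cells exactly once, starting at (3,2) and ending at (3,3).
Cell (1,1) has only two open neighbours ((2,1) and (1,2)), so the path must pass straight through it: one of those is the cell it's entered from and the other is where it exits.
Route from (3,2): left to (3,1), 2× up (reaching (1,1)), right to (1,2), down to (2,2), right to (2,3), up to (1,3), right to (1,4), 2× down (reaching (3,4)), left to (3,3) — 11 moves in all.
Check: all 12 open cells covered.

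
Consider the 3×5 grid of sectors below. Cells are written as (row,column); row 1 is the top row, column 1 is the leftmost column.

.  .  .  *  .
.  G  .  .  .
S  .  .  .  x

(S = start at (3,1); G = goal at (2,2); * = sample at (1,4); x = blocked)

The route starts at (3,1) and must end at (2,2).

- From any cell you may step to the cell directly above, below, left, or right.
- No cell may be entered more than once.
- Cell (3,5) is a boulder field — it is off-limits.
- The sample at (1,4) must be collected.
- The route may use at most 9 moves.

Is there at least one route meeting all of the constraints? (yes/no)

yes

One route that works: (3,1) → (2,1) → (1,1) → (1,2) → (1,3) → (1,4) → (2,4) → (2,3) → (2,2).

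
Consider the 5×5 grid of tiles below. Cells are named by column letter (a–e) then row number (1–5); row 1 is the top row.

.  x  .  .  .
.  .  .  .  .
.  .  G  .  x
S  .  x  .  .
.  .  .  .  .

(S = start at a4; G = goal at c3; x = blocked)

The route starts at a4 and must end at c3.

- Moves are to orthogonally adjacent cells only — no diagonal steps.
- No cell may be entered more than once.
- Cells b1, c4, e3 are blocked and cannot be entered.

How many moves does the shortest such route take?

3

The Manhattan distance from a4 to c3 is |4−3| + |1−3| = 3, so at least 3 moves are needed.
A route of 3 moves achieves this: a4 → a3 → b3 → c3.
Since 3 matches the lower bound, it is optimal.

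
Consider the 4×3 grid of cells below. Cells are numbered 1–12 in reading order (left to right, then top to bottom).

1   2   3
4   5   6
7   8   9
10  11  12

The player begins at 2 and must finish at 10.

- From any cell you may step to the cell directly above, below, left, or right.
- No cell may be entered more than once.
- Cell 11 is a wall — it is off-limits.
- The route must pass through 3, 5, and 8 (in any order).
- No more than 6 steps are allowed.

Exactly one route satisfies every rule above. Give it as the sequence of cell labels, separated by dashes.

Any route must reach 3, 5, and 8 and still end at 10 within 6 moves, so the order of the required stops is forced.
Route from 2: right to 3, down to 6, left to 5, down to 8, left to 7, down to 10 — 6 moves in all.
Check: all required cells visited; 6 ≤ 6 moves.

2 - 3 - 6 - 5 - 8 - 7 - 10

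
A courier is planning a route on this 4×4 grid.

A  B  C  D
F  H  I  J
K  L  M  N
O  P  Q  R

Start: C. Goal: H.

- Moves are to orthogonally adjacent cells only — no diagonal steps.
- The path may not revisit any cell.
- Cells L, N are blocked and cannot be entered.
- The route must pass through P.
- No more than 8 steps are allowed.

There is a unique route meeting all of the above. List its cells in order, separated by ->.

C -> I -> M -> Q -> P -> O -> K -> F -> H

The 8-move cap with required stops at P leaves no slack for detours.
Route from C: down 3 to Q, left 2 to O, up 2 to F, right 1 to H — 8 moves in all.
Check: all required cells visited; 8 ≤ 8 moves.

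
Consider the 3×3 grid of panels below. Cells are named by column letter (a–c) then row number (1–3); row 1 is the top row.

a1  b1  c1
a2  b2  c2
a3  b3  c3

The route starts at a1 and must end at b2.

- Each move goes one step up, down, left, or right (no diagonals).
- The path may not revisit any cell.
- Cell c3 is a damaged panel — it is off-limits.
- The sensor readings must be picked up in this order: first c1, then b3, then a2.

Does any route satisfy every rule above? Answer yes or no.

Even ignoring the required order, no revisit-free route from a1 to b2 manages to pass through all of c1, b3, and a2: branching out from a1, every path either misses one of them or, having collected them, can no longer reach b2 without re-entering a cell.

no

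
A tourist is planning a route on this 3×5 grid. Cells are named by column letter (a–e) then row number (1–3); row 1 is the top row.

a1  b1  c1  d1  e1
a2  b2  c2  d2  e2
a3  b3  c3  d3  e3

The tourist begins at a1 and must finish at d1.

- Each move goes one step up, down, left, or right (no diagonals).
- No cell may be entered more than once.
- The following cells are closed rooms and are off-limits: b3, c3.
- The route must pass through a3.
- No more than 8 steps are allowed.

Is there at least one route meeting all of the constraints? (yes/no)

a3 must be visited but has only one open neighbour (a2), and it is neither the start nor the goal — the route would have to enter and leave through a2, re-entering it.

no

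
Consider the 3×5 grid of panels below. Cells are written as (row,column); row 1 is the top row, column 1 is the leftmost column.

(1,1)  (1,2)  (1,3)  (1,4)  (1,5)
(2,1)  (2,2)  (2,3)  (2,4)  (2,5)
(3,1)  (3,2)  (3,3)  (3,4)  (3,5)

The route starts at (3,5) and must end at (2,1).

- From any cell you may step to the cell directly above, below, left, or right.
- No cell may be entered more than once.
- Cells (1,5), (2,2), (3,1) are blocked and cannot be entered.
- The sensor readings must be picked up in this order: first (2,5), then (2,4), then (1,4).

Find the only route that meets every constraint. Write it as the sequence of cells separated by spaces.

The waypoints must appear in the order (2,5), (2,4), (1,4), with no cell reused.
Route from (3,5): up 1 to (2,5), left 1 to (2,4), up 1 to (1,4), left 3 to (1,1), down 1 to (2,1) — 7 moves in all.
Check: order respected ((2,5) at step 1, (2,4) at step 2, (1,4) at step 3).

(3,5) (2,5) (2,4) (1,4) (1,3) (1,2) (1,1) (2,1)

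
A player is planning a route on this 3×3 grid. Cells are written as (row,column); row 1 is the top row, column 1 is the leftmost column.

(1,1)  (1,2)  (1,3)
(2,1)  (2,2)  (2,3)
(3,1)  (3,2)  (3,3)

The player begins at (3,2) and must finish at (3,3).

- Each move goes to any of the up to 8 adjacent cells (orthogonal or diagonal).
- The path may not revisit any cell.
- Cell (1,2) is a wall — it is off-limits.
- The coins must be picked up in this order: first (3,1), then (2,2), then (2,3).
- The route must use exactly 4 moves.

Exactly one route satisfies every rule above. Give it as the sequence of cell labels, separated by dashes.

The waypoints must appear in the order (3,1), (2,2), (2,3), with no cell reused.
Route from (3,2): left 1 to (3,1), up-right 1 to (2,2), right 1 to (2,3), down 1 to (3,3) — 4 moves in all.
Check: order respected ((3,1) at step 1, (2,2) at step 2, (2,3) at step 3); 4 moves as required.

(3,2) - (3,1) - (2,2) - (2,3) - (3,3)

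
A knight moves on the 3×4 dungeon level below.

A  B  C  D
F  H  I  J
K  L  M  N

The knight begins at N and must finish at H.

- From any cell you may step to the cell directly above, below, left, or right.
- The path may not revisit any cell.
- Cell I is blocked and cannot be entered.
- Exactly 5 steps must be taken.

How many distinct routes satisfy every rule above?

Need simple routes of exactly 5 moves from N to H (Manhattan distance 3, so 1 moves are spent on a detour and 1 undoing it).
Enumerating: N J D C B H | N M L K F H.
That gives 2 routes.

2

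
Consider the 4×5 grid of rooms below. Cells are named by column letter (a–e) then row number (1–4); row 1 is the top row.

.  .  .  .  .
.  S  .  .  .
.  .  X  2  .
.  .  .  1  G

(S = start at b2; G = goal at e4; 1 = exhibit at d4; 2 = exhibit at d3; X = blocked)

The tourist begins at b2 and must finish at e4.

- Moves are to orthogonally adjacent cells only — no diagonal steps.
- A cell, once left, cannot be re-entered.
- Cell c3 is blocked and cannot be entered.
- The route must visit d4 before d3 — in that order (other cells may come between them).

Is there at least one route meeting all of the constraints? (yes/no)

yes

One route that works: b2 → b3 → b4 → c4 → d4 → d3 → e3 → e4.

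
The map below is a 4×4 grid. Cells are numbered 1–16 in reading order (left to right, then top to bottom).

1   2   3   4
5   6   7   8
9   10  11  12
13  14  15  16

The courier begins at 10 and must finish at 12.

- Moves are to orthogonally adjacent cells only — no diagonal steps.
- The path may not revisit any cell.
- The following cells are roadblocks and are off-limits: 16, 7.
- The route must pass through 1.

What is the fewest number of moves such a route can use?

Any route passes through 1 somewhere between 10 and 12. Summing Manhattan distances along the two legs (10 → 1 → 12) gives a lower bound of 3 + 5 = 8 moves.
A route of 8 moves achieves this: 10 → 6 → 5 → 1 → 2 → 3 → 4 → 8 → 12.
Since 8 matches the lower bound, it is optimal.

8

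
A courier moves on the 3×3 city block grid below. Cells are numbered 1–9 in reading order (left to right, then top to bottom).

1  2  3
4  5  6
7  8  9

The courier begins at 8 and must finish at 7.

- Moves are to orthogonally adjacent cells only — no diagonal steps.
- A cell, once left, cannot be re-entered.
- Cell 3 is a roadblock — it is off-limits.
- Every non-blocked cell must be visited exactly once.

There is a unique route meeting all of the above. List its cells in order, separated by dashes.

8 - 9 - 6 - 5 - 2 - 1 - 4 - 7

Need to visit all 8 open cells exactly once, starting at 8 and ending at 7.
Cell 9 has only two open neighbours (6 and 8), so the path must pass straight through it: one of those is the cell it's entered from and the other is where it exits.
Route from 8: right to 9, up to 6, left to 5, up to 2, left to 1, 2× down (reaching 7) — 7 moves in all.
Check: all 8 open cells covered.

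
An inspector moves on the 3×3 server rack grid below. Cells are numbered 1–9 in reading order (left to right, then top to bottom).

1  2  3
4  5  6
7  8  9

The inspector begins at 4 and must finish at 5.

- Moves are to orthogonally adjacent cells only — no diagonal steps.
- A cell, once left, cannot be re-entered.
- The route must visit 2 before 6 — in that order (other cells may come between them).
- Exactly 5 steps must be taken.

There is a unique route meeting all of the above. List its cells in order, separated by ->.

4 -> 1 -> 2 -> 3 -> 6 -> 5

The waypoints must appear in the order 2, 6, with no cell reused.
Route from 4: up to 1, 2× right (reaching 3), down to 6, left to 5 — 5 moves in all.
Check: order respected (2 at step 2, 6 at step 4); 5 moves as required.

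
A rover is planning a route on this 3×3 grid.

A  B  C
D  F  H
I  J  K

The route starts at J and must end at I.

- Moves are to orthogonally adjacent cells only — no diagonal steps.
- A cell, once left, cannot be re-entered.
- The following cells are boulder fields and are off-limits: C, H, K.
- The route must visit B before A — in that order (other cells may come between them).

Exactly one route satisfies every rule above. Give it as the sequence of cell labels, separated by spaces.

J F B A D I

The waypoints must appear in the order B, A, with no cell reused.
Route from J: 2× up (reaching B), left to A, 2× down (reaching I) — 5 moves in all.
Check: order respected (B at step 2, A at step 3).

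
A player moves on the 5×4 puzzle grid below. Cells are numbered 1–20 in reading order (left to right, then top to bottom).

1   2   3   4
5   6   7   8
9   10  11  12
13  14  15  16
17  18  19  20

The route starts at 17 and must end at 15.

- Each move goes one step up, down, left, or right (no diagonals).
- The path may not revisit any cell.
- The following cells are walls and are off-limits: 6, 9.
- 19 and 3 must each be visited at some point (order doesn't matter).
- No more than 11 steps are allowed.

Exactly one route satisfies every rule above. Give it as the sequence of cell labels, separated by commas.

17, 18, 19, 20, 16, 12, 8, 4, 3, 7, 11, 15

The 11-move cap with required stops at 19, 3 leaves no slack for detours.
Route from 17: right 3 to 20, up 4 to 4, left 1 to 3, down 3 to 15 — 11 moves in all.
Check: all required cells visited; 11 ≤ 11 moves.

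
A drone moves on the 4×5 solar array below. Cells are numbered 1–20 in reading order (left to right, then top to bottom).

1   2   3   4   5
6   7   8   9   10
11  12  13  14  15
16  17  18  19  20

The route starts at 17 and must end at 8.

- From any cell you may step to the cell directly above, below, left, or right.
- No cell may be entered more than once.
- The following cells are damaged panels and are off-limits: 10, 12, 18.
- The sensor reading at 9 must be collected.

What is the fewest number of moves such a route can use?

Any route passes through 9 somewhere between 17 and 8. Summing Manhattan distances along the two legs (17 → 9 → 8) gives a lower bound of 4 + 1 = 5 moves.
That bound ignores the blocked cells. Measuring each leg by the fewest moves that actually steer around them (17→9: 6; 9→8: 1) raises the lower bound to 7.
The shortest route satisfying every rule uses 9 moves: 17 → 16 → 11 → 6 → 1 → 2 → 3 → 4 → 9 → 8.
The bound of 7 isn't tight here; checking systematically, no route of length 7 through 8 satisfies every constraint, so 9 is the minimum.

9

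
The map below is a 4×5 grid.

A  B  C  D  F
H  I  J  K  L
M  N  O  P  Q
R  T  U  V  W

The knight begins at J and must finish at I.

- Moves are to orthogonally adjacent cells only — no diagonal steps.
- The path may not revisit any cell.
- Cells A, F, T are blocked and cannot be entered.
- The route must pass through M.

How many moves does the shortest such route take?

Any route passes through M somewhere between J and I. Summing Manhattan distances along the two legs (J → M → I) gives a lower bound of 3 + 2 = 5 moves.
A route of 5 moves achieves this: J → O → N → M → H → I.
Since 5 matches the lower bound, it is optimal.

5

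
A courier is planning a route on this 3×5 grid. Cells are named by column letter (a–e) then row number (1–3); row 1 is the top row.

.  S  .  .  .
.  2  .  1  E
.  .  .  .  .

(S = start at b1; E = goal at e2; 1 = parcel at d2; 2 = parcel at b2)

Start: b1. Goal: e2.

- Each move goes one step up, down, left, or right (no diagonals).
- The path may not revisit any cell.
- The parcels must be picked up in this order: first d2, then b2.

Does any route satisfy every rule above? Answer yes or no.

yes

One route that works: b1 → c1 → d1 → d2 → c2 → b2 → b3 → c3 → d3 → e3 → e2.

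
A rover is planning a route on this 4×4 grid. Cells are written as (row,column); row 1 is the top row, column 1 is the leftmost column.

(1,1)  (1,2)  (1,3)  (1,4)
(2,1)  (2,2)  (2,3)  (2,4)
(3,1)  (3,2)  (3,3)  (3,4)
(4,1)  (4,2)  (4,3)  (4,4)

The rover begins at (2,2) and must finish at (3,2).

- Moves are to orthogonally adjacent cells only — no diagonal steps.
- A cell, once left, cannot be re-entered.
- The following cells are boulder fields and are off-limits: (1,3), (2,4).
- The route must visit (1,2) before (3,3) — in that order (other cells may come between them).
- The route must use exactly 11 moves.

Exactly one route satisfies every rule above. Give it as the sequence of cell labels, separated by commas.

(2,2), (1,2), (1,1), (2,1), (3,1), (4,1), (4,2), (4,3), (4,4), (3,4), (3,3), (3,2)

The waypoints must appear in the order (1,2), (3,3), with no cell reused.
Route from (2,2): up to (1,2), left to (1,1), 3× down (reaching (4,1)), 3× right (reaching (4,4)), up to (3,4), 2× left (reaching (3,2)) — 11 moves in all.
Check: order respected ((1,2) at step 1, (3,3) at step 10); 11 moves as required.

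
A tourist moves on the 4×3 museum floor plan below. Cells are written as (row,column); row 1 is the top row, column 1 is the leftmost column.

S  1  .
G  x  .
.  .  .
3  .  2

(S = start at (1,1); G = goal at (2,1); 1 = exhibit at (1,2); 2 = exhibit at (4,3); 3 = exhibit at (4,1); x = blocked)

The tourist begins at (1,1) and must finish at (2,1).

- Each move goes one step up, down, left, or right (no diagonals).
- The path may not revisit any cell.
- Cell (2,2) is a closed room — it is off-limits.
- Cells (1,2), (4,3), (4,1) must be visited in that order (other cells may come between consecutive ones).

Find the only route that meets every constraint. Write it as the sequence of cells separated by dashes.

(1,1) - (1,2) - (1,3) - (2,3) - (3,3) - (4,3) - (4,2) - (4,1) - (3,1) - (2,1)

The waypoints must appear in the order (1,2), (4,3), (4,1), with no cell reused.
Route from (1,1): right 2 to (1,3), down 3 to (4,3), left 2 to (4,1), up 2 to (2,1) — 9 moves in all.
Check: order respected (1 at step 1, 2 at step 5, 3 at step 7).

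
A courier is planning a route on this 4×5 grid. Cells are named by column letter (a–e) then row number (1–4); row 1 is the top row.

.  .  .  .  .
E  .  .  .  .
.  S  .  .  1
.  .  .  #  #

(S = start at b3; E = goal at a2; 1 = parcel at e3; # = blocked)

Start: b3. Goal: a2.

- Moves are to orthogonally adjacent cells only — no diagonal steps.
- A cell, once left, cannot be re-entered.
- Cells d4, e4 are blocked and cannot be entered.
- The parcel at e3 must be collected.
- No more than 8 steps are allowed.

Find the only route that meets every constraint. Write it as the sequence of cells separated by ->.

b3 -> c3 -> d3 -> e3 -> e2 -> d2 -> c2 -> b2 -> a2

Any route must reach e3 and still end at a2 within 8 moves, so the order of the required stops is forced.
Route from b3: right 3 to e3, up 1 to e2, left 4 to a2 — 8 moves in all.
Check: all required cells visited; 8 ≤ 8 moves.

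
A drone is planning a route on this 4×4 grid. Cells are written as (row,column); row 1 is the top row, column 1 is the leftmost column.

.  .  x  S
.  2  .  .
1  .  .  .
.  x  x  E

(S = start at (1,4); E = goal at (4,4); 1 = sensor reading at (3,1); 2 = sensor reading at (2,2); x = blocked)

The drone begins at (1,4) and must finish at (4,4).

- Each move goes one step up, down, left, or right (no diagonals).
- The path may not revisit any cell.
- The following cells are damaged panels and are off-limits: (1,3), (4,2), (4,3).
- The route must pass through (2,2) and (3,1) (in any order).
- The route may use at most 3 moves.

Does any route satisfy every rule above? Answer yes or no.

no

Even ignoring the no-revisit rule, getting from (1,4) to (4,4), taking the cheapest ordering (1,4) → (2,2) → (3,1) → (4,4) needs at least 3 + 2 + 4 = 9 moves (Manhattan distance per leg), which exceeds the 3-move limit.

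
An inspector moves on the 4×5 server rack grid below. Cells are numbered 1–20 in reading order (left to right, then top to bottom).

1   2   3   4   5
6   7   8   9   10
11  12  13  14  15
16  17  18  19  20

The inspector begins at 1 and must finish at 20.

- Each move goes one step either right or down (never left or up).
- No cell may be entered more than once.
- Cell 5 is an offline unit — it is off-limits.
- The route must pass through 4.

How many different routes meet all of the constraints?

3

A right/down-only route from 1 to 20 makes exactly 3 down-moves and 4 right-moves in some order.
With no other constraints that would be C(7,3) = 35 routes.
Split at 4 and multiply the segment counts (each segment already excludes blocked cells): 1→4: 1; 4→20: 3; product = 3.
That gives 3 routes.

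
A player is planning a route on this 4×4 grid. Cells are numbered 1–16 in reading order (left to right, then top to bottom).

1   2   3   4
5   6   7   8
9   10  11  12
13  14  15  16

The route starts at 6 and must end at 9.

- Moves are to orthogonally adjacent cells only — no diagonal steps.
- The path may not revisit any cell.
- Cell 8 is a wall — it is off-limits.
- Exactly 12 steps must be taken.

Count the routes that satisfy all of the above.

Need simple routes of exactly 12 moves from 6 to 9 (Manhattan distance 2, so 5 moves are spent on a detour and 5 undoing it).
Enumerating: 6 10 14 15 16 12 11 7 3 2 1 5 9 | 6 5 1 2 3 7 11 12 16 15 14 10 9 | 6 5 1 2 3 7 11 12 16 15 14 13 9.
That gives 3 routes.

3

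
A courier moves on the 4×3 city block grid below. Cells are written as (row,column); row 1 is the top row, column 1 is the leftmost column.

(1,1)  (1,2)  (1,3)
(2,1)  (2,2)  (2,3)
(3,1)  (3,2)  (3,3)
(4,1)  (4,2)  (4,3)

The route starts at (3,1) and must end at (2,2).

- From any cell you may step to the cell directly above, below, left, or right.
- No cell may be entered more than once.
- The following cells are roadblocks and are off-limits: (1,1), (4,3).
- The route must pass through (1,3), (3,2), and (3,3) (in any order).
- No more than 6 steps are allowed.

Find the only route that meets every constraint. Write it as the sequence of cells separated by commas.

The 6-move cap with required stops at (1,3), (3,2), (3,3) leaves no slack for detours.
Route from (3,1): 2× right (reaching (3,3)), 2× up (reaching (1,3)), left to (1,2), down to (2,2) — 6 moves in all.
Check: all required cells visited; 6 ≤ 6 moves.

(3,1), (3,2), (3,3), (2,3), (1,3), (1,2), (2,2)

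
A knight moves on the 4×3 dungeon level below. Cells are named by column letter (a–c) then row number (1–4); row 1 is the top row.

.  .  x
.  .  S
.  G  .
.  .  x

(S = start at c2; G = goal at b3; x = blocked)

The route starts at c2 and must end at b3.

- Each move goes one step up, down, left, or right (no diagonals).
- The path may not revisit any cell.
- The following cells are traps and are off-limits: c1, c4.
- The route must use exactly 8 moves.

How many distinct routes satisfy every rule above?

Need simple routes of exactly 8 moves from c2 to b3 (Manhattan distance 2, so 3 moves are spent on a detour and 3 undoing it).
Enumerating: c2 b2 b1 a1 a2 a3 a4 b4 b3.
That gives 1 route.

1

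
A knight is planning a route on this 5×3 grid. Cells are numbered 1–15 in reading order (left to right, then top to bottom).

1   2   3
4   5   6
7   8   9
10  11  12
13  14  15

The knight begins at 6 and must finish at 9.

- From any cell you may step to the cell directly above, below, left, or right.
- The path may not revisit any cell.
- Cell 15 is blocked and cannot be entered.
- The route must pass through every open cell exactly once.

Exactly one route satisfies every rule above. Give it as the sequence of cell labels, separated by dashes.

Need to visit all 14 open cells exactly once, starting at 6 and ending at 9.
Cell 3 has only two open neighbours (6 and 2), so the path must pass straight through it: one of those is the cell it's entered from and the other is where it exits.
Route from 6: up 1 to 3, left 2 to 1, down 1 to 4, right 1 to 5, down 1 to 8, left 1 to 7, down 2 to 13, right 1 to 14, up 1 to 11, right 1 to 12, up 1 to 9 — 13 moves in all.
Check: all 14 open cells covered.

6 - 3 - 2 - 1 - 4 - 5 - 8 - 7 - 10 - 13 - 14 - 11 - 12 - 9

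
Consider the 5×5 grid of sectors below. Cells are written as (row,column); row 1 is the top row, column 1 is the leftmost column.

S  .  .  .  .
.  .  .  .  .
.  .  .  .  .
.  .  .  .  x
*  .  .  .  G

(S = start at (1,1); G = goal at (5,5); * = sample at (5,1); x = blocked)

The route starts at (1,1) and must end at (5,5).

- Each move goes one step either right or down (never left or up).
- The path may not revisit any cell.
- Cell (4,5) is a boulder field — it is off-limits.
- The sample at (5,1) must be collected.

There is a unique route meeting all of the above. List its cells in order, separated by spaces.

(1,1) (2,1) (3,1) (4,1) (5,1) (5,2) (5,3) (5,4) (5,5)

Moves only go right or down, so the column and row indices never decrease.
Route from (1,1): 4× down (reaching (5,1)), 4× right (reaching (5,5)) — 8 moves in all.
Check: all required cells visited.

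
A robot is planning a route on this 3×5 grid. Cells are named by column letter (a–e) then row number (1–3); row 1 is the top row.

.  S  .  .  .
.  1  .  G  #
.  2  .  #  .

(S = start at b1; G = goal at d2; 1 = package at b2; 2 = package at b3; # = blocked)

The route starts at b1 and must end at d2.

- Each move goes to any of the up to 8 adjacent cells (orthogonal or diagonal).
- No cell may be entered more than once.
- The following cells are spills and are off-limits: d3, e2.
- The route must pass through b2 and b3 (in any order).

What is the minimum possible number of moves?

Any route passes through b2 and b3 in some order between b1 and d2. Summing Chebyshev distances along each leg and taking the cheapest ordering (b1 → b2 → b3 → d2) gives a lower bound of 1 + 1 + 2 = 4 moves.
A route of 4 moves achieves this: b1 → b2 → b3 → c2 → d2.
Since 4 matches the lower bound, it is optimal.

4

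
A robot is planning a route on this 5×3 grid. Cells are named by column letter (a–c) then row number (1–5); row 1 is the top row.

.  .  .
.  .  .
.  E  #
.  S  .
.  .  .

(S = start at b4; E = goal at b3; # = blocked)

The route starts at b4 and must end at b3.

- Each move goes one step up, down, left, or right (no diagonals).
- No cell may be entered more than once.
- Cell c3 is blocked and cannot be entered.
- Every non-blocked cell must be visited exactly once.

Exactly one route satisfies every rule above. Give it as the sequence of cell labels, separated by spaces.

b4 c4 c5 b5 a5 a4 a3 a2 a1 b1 c1 c2 b2 b3

Need to visit all 14 open cells exactly once, starting at b4 and ending at b3.
Cell a5 has only two open neighbours (a4 and b5), so the path must pass straight through it: one of those is the cell it's entered from and the other is where it exits.
Route from b4: right 1 to c4, down 1 to c5, left 2 to a5, up 4 to a1, right 2 to c1, down 1 to c2, left 1 to b2, down 1 to b3 — 13 moves in all.
Check: all 14 open cells covered.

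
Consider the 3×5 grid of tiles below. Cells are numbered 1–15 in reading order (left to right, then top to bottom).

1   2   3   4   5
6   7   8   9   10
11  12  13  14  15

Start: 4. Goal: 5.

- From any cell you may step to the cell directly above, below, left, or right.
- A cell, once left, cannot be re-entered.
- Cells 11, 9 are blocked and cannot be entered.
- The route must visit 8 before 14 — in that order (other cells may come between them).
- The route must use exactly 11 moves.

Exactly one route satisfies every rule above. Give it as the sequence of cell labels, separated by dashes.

4 - 3 - 2 - 1 - 6 - 7 - 8 - 13 - 14 - 15 - 10 - 5

The waypoints must appear in the order 8, 14, with no cell reused.
Route from 4: left 3 to 1, down 1 to 6, right 2 to 8, down 1 to 13, right 2 to 15, up 2 to 5 — 11 moves in all.
Check: order respected (8 at step 6, 14 at step 8); 11 moves as required.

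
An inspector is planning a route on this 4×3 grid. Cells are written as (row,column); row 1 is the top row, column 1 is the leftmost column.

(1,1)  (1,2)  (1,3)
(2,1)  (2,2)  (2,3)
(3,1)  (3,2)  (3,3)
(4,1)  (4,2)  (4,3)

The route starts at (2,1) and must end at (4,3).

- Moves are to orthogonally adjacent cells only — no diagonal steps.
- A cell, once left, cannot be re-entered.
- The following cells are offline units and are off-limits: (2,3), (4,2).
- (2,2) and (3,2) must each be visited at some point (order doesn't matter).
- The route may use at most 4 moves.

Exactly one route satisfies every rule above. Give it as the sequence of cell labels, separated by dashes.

The 4-move cap with required stops at (2,2), (3,2) leaves no slack for detours.
Route from (2,1): right 1 to (2,2), down 1 to (3,2), right 1 to (3,3), down 1 to (4,3) — 4 moves in all.
Check: all required cells visited; 4 ≤ 4 moves.

(2,1) - (2,2) - (3,2) - (3,3) - (4,3)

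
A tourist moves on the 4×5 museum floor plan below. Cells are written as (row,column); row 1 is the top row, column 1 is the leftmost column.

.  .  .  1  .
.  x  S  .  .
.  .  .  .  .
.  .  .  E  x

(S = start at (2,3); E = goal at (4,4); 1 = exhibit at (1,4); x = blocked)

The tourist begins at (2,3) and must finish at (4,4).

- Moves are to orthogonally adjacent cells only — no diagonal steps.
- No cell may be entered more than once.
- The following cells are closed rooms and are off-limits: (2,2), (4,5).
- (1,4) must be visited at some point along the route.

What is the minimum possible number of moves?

Any route passes through (1,4) somewhere between (2,3) and (4,4). Summing Manhattan distances along the two legs ((2,3) → (1,4) → (4,4)) gives a lower bound of 2 + 3 = 5 moves.
A route of 5 moves achieves this: (2,3) → (1,3) → (1,4) → (2,4) → (3,4) → (4,4).
Since 5 matches the lower bound, it is optimal.

5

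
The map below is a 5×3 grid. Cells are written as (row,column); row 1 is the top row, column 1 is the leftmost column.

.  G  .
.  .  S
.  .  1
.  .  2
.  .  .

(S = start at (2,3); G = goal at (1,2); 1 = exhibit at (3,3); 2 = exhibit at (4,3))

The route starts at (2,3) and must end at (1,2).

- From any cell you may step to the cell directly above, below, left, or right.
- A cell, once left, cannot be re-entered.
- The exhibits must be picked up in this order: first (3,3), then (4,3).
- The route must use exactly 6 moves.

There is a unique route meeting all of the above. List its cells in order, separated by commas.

The waypoints must appear in the order (3,3), (4,3), with no cell reused.
Route from (2,3): 2× down (reaching (4,3)), left to (4,2), 3× up (reaching (1,2)) — 6 moves in all.
Check: order respected (1 at step 1, 2 at step 2); 6 moves as required.

(2,3), (3,3), (4,3), (4,2), (3,2), (2,2), (1,2)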